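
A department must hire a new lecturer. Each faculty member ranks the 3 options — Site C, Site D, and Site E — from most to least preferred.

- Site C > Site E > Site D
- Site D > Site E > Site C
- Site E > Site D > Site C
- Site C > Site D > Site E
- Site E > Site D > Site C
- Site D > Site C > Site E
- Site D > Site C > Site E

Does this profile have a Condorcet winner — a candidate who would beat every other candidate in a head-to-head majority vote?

Head-to-head results (7 voters total):
Site C vs Site D: Site D wins 5–2.
Site C vs Site E: Site C wins 4–3.
Site D vs Site E: Site D wins 4–3.
Site D beats each rival — Site C (5–2), Site E (4–3) — so Site D is the Condorcet winner.

Yes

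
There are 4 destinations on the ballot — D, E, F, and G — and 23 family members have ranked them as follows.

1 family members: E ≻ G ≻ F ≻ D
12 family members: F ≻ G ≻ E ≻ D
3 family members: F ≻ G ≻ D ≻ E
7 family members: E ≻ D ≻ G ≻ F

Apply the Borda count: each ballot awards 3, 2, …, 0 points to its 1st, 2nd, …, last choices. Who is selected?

Borda scores:
  D: 0 + 12·0 + 3·1 + 7·2 = 17
  E: 3 + 12·1 + 3·0 + 7·3 = 36
  F: 1 + 12·3 + 3·3 + 7·0 = 46
  G: 2 + 12·2 + 3·2 + 7·1 = 39
F has the highest total.

F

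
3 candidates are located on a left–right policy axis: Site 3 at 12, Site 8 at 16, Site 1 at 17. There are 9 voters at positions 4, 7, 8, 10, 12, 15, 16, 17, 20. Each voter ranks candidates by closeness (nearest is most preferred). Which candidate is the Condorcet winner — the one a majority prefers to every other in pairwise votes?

With single-peaked preferences on a line, the Condorcet winner is the candidate closest to the median voter.
The median voter (position 12) is closest to Site 3 at 12.
Check: Site 3 vs Site 8 — voters closer to Site 3: 5 of 9.

Site 3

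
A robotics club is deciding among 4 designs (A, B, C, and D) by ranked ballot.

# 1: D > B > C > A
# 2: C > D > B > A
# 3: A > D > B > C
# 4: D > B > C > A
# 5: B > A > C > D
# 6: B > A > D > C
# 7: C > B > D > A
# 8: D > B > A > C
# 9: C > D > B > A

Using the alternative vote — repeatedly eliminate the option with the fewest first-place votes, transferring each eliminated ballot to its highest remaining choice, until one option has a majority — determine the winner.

Round 1: C 3, D 3, B 2, A 1. A has the fewest and is eliminated.
Round 2: D 4, C 3, B 2. B has the fewest and is eliminated.
Round 3: D 5, C 4. D has a majority.

D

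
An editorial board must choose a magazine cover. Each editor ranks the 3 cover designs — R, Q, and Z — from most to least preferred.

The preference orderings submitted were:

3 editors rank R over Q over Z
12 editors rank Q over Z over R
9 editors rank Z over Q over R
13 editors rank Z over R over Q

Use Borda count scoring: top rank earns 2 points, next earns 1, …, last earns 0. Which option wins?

Z

Borda scores:
  R: 3·2 + 12·0 + 9·0 + 13·1 = 19
  Q: 3·1 + 12·2 + 9·1 + 13·0 = 36
  Z: 3·0 + 12·1 + 9·2 + 13·2 = 56
Z has the highest total.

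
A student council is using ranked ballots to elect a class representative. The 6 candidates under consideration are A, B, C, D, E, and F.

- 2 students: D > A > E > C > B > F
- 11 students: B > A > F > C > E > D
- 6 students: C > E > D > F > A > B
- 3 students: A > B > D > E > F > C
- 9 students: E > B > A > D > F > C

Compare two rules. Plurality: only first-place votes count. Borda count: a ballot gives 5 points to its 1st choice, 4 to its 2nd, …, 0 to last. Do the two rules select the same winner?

Yes

Plurality first-place counts: A 3, B 11, C 6, D 2, E 9, F 0 → B.
Borda totals: A 100, B 105, C 56, D 55, E 92, F 57 → B.
The two rules agree on B.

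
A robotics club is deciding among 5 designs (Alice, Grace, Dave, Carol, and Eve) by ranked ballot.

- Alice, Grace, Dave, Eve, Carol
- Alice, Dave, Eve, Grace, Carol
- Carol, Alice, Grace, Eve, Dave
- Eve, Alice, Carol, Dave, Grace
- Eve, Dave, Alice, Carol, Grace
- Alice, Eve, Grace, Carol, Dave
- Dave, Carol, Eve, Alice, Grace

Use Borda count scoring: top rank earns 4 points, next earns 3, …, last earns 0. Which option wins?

Borda scores:
  Alice: 4 + 4 + 3 + 3 + 2 + 4 + 1 = 21
  Grace: 3 + 1 + 2 + 0 + 0 + 2 + 0 = 8
  Dave: 2 + 3 + 0 + 1 + 3 + 0 + 4 = 13
  Carol: 0 + 0 + 4 + 2 + 1 + 1 + 3 = 11
  Eve: 1 + 2 + 1 + 4 + 4 + 3 + 2 = 17
Alice has the highest total.

Alice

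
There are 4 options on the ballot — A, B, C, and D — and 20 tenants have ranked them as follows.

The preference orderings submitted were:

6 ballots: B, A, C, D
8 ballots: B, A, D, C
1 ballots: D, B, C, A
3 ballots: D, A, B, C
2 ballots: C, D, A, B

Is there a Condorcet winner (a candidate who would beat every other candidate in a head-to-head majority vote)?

Head-to-head results (20 voters total):
A vs B: B wins 15–5.
A vs C: A wins 17–3.
A vs D: A wins 14–6.
B vs C: B wins 18–2.
B vs D: B wins 14–6.
C vs D: D wins 12–8.
B beats each rival — A (15–5), C (18–2), D (14–6) — so B is the Condorcet winner.

Yes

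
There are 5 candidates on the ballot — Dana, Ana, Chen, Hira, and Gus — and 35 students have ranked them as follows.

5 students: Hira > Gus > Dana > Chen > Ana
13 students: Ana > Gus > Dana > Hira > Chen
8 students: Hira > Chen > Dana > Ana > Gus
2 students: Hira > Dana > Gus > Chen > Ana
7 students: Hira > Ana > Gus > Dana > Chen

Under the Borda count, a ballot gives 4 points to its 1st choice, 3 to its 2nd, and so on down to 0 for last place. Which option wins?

Borda scores:
  Dana: 5·2 + 13·2 + 8·2 + 2·3 + 7·1 = 65
  Ana: 5·0 + 13·4 + 8·1 + 2·0 + 7·3 = 81
  Chen: 5·1 + 13·0 + 8·3 + 2·1 + 7·0 = 31
  Hira: 5·4 + 13·1 + 8·4 + 2·4 + 7·4 = 101
  Gus: 5·3 + 13·3 + 8·0 + 2·2 + 7·2 = 72
Hira has the highest total.

Hira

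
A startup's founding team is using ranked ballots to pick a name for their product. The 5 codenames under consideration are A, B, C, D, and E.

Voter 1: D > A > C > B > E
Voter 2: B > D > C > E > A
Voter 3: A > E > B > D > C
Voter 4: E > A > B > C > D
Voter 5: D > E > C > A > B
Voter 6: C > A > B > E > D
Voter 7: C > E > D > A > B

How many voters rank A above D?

Ballots ranking A above D: 3.
Ballots ranking D above A: 4.
So 3 of 7 voters prefer A to D.

3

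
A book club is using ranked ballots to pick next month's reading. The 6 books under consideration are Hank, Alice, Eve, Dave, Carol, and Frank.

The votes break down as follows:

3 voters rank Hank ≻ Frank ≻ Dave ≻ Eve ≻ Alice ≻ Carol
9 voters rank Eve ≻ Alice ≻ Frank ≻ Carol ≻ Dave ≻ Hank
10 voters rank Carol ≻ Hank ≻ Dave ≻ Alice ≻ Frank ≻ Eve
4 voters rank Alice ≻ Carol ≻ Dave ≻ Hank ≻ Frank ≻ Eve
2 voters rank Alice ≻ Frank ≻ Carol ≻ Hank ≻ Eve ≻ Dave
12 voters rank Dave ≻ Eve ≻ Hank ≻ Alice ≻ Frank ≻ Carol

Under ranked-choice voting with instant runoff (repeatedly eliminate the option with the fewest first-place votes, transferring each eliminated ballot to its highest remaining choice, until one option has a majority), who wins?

Round 1: Dave 12, Carol 10, Eve 9, Alice 6, Hank 3, Frank 0. Frank has the fewest and is eliminated.
Round 2: Dave 12, Carol 10, Eve 9, Alice 6, Hank 3. Hank has the fewest and is eliminated.
Round 3: Dave 15, Carol 10, Eve 9, Alice 6. Alice has the fewest and is eliminated.
Round 4: Carol 16, Dave 15, Eve 9. Eve has the fewest and is eliminated.
Round 5: Carol 25, Dave 15. Carol has a majority.

Carol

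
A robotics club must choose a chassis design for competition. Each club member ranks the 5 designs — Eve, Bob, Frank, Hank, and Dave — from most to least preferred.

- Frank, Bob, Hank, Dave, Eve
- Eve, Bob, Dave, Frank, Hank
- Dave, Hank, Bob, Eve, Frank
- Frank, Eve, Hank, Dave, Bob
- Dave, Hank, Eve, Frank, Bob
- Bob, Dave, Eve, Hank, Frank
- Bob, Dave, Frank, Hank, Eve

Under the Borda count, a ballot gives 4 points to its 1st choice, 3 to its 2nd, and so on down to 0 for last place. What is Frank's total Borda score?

Borda scores:
  Eve: 0 + 4 + 1 + 3 + 2 + 2 + 0 = 12
  Bob: 3 + 3 + 2 + 0 + 0 + 4 + 4 = 16
  Frank: 4 + 1 + 0 + 4 + 1 + 0 + 2 = 12
  Hank: 2 + 0 + 3 + 2 + 3 + 1 + 1 = 12
  Dave: 1 + 2 + 4 + 1 + 4 + 3 + 3 = 18

12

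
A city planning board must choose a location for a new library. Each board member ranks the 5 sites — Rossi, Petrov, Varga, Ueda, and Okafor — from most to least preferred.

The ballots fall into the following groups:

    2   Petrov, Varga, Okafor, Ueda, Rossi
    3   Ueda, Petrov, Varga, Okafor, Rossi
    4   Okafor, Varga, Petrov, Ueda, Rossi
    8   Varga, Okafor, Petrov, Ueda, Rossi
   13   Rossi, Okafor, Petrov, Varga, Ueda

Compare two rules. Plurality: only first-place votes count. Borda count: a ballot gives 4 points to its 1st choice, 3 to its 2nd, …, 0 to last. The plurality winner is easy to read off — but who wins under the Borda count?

Okafor

Plurality first-place counts: Rossi 13, Petrov 2, Varga 8, Ueda 3, Okafor 4 → Rossi.
Borda totals: Rossi 52, Petrov 67, Varga 69, Ueda 26, Okafor 86 → Okafor.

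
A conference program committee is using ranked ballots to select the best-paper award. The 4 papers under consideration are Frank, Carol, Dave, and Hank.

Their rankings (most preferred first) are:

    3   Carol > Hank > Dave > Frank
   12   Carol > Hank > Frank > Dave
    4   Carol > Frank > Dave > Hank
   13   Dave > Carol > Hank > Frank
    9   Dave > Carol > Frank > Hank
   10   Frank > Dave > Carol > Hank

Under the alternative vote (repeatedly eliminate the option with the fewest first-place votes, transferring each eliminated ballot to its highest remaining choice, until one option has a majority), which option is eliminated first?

Round 1: Dave 22, Carol 19, Frank 10, Hank 0. Hank has the fewest and is eliminated.
Round 2: Dave 22, Carol 19, Frank 10. Frank has the fewest and is eliminated.
Round 3: Dave 32, Carol 19. Dave has a majority.

Hank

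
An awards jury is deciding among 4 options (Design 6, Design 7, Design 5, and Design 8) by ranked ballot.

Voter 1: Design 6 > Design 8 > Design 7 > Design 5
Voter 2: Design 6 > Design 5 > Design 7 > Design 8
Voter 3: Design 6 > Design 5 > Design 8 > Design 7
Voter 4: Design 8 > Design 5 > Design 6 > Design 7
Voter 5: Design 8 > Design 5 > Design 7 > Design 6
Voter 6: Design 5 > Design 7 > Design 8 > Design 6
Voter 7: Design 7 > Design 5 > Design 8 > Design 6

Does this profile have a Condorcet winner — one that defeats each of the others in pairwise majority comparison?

Yes

Head-to-head results (7 voters total):
Design 6 vs Design 7: Design 6 wins 4–3.
Design 6 vs Design 5: Design 5 wins 4–3.
Design 6 vs Design 8: Design 8 wins 4–3.
Design 7 vs Design 5: Design 5 wins 5–2.
Design 7 vs Design 8: Design 8 wins 4–3.
Design 5 vs Design 8: Design 5 wins 4–3.
Design 5 beats each rival — Design 6 (4–3), Design 7 (5–2), Design 8 (4–3) — so Design 5 is the Condorcet winner.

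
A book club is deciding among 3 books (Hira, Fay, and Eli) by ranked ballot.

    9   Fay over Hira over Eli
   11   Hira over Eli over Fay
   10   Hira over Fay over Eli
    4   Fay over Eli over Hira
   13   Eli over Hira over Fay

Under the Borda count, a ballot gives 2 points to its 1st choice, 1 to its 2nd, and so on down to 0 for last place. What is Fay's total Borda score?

36

Borda scores:
  Hira: 9·1 + 11·2 + 10·2 + 4·0 + 13·1 = 64
  Fay: 9·2 + 11·0 + 10·1 + 4·2 + 13·0 = 36
  Eli: 9·0 + 11·1 + 10·0 + 4·1 + 13·2 = 41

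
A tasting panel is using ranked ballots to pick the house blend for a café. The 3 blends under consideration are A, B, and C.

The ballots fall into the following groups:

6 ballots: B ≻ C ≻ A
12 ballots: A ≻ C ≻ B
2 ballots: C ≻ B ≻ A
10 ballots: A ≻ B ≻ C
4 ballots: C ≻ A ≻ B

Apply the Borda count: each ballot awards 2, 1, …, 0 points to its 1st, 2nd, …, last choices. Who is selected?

Borda scores:
  A: 6·0 + 12·2 + 2·0 + 10·2 + 4·1 = 48
  B: 6·2 + 12·0 + 2·1 + 10·1 + 4·0 = 24
  C: 6·1 + 12·1 + 2·2 + 10·0 + 4·2 = 30
A has the highest total.

A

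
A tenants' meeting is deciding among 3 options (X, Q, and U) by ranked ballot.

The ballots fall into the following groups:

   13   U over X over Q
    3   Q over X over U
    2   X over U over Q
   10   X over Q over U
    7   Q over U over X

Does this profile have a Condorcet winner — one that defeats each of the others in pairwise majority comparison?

No

Head-to-head results (35 voters total):
X vs Q: X wins 25–10.
X vs U: U wins 20–15.
Q vs U: Q wins 20–15.
No candidate beats all others: X beats Q beats U beats X, a majority cycle.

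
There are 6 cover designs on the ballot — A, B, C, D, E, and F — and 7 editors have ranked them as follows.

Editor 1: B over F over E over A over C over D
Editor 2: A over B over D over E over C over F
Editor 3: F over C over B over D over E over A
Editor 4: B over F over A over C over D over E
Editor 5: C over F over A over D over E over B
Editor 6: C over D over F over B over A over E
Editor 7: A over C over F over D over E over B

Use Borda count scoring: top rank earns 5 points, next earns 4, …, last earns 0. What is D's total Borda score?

14

Borda scores:
  A: 2 + 5 + 0 + 3 + 3 + 1 + 5 = 19
  B: 5 + 4 + 3 + 5 + 0 + 2 + 0 = 19
  C: 1 + 1 + 4 + 2 + 5 + 5 + 4 = 22
  D: 0 + 3 + 2 + 1 + 2 + 4 + 2 = 14
  E: 3 + 2 + 1 + 0 + 1 + 0 + 1 = 8
  F: 4 + 0 + 5 + 4 + 4 + 3 + 3 = 23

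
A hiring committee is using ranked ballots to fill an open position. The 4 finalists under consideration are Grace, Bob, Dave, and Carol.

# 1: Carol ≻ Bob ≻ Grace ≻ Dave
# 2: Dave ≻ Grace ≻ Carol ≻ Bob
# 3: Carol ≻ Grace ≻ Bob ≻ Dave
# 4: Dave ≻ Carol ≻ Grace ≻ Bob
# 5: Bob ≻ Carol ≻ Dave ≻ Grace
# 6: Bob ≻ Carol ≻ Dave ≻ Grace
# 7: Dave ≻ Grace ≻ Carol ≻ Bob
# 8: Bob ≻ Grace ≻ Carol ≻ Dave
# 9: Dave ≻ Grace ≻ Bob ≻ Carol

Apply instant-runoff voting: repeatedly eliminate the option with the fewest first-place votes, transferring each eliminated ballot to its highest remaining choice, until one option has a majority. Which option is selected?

Bob

Round 1: Dave 4, Bob 3, Carol 2, Grace 0. Grace has the fewest and is eliminated.
Round 2: Dave 4, Bob 3, Carol 2. Carol has the fewest and is eliminated.
Round 3: Bob 5, Dave 4. Bob has a majority.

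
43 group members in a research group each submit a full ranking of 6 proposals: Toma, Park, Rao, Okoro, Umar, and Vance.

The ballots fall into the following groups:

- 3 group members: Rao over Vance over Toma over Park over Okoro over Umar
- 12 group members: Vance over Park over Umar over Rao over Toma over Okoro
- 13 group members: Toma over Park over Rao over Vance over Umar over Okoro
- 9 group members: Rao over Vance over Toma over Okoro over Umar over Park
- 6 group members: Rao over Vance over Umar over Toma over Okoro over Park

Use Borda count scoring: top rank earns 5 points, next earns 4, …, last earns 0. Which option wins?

Borda scores:
  Toma: 3·3 + 12·1 + 13·5 + 9·3 + 6·2 = 125
  Park: 3·2 + 12·4 + 13·4 + 9·0 + 6·0 = 106
  Rao: 3·5 + 12·2 + 13·3 + 9·5 + 6·5 = 153
  Okoro: 3·1 + 12·0 + 13·0 + 9·2 + 6·1 = 27
  Umar: 3·0 + 12·3 + 13·1 + 9·1 + 6·3 = 76
  Vance: 3·4 + 12·5 + 13·2 + 9·4 + 6·4 = 158
Vance has the highest total.

Vance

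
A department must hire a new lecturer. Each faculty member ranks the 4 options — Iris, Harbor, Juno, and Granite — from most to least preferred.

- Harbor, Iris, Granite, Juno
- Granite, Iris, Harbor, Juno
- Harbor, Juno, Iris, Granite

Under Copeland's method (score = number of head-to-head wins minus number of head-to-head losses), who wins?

Harbor

Pairwise results:
  Iris vs Harbor: Harbor wins 2–1.
  Iris vs Juno: Iris wins 2–1.
  Iris vs Granite: Iris wins 2–1.
  Harbor vs Juno: Harbor wins 3–0.
  Harbor vs Granite: Harbor wins 2–1.
  Juno vs Granite: Granite wins 2–1.
Copeland scores (wins − losses):
  Iris: 2 − 1 = 1
  Harbor: 3 − 0 = 3
  Juno: 0 − 3 = -3
  Granite: 1 − 2 = -1
Harbor has the best Copeland score.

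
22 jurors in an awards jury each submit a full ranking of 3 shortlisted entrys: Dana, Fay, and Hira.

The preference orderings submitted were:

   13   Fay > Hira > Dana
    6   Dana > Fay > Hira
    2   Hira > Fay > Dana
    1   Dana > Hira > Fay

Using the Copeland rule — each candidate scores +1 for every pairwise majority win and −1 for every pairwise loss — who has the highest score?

Fay

Pairwise results:
  Dana vs Fay: Fay wins 15–7.
  Dana vs Hira: Hira wins 15–7.
  Fay vs Hira: Fay wins 19–3.
Copeland scores (wins − losses):
  Dana: 0 − 2 = -2
  Fay: 2 − 0 = 2
  Hira: 1 − 1 = 0
Fay has the best Copeland score.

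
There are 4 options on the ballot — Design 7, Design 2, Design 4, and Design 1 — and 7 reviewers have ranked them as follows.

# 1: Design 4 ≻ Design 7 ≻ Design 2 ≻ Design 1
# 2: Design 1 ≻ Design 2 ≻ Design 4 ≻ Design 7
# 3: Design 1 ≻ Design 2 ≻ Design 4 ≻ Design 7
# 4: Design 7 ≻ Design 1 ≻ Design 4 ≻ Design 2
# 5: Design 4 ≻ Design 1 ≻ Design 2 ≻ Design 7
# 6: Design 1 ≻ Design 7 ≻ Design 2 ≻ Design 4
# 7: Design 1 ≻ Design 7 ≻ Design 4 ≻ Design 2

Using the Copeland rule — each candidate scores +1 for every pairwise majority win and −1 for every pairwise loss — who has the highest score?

Pairwise results:
  Design 7 vs Design 2: Design 7 wins 4–3.
  Design 7 vs Design 4: Design 4 wins 4–3.
  Design 7 vs Design 1: Design 1 wins 5–2.
  Design 2 vs Design 4: Design 4 wins 4–3.
  Design 2 vs Design 1: Design 1 wins 6–1.
  Design 4 vs Design 1: Design 1 wins 5–2.
Copeland scores (wins − losses):
  Design 7: 1 − 2 = -1
  Design 2: 0 − 3 = -3
  Design 4: 2 − 1 = 1
  Design 1: 3 − 0 = 3
Design 1 has the best Copeland score.

Design 1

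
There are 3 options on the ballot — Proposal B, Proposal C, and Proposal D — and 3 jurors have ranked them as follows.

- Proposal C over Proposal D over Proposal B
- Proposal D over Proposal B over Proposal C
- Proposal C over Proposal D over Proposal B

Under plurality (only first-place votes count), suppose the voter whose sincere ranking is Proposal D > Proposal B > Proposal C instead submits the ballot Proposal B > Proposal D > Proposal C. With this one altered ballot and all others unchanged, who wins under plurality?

First-place totals with the altered ballot: Proposal B 1, Proposal C 2, Proposal D 0.
The winner is unchanged: still Proposal C.

Proposal C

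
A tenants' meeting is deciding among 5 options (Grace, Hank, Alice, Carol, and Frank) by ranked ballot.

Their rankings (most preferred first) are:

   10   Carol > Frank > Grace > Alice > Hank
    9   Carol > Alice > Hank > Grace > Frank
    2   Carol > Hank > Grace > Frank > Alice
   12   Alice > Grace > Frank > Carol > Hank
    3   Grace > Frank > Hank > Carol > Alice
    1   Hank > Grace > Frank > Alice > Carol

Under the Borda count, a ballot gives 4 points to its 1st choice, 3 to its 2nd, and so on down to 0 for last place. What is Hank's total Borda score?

34

Borda scores:
  Grace: 10·2 + 9·1 + 2·2 + 12·3 + 3·4 + 3 = 84
  Hank: 10·0 + 9·2 + 2·3 + 12·0 + 3·2 + 4 = 34
  Alice: 10·1 + 9·3 + 2·0 + 12·4 + 3·0 + 1 = 86
  Carol: 10·4 + 9·4 + 2·4 + 12·1 + 3·1 + 0 = 99
  Frank: 10·3 + 9·0 + 2·1 + 12·2 + 3·3 + 2 = 67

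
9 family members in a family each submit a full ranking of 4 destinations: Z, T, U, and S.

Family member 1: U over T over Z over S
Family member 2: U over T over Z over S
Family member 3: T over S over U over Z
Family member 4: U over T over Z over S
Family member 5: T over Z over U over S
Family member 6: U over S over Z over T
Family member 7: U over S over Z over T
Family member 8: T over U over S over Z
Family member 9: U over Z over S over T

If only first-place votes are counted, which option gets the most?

U

First-place vote totals:
  Z: 0
  T: 3
  U: 6
  S: 0
U has the most first-place votes.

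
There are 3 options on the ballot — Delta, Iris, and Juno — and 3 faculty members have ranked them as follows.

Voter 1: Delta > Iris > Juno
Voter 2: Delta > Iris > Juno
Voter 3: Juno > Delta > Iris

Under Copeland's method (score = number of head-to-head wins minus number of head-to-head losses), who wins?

Delta

Pairwise results:
  Delta vs Iris: Delta wins 3–0.
  Delta vs Juno: Delta wins 2–1.
  Iris vs Juno: Iris wins 2–1.
Copeland scores (wins − losses):
  Delta: 2 − 0 = 2
  Iris: 1 − 1 = 0
  Juno: 0 − 2 = -2
Delta has the best Copeland score.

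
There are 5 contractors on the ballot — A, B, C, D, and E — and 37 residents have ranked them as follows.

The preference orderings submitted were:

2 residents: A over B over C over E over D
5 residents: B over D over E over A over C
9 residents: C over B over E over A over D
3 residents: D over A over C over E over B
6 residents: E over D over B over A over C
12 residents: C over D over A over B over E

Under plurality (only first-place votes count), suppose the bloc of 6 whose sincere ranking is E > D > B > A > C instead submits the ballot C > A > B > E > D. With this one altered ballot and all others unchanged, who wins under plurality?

C

First-place totals with the altered ballot: A 2, B 5, C 27, D 3, E 0.
The winner is unchanged: still C.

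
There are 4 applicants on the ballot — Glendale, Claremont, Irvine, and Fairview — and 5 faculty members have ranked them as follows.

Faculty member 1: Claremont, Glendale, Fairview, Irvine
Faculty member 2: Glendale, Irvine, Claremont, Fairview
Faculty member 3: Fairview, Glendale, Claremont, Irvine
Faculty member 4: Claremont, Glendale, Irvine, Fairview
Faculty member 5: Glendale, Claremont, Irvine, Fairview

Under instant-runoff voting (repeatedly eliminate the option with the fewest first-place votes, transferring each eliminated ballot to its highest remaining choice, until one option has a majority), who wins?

Round 1: Glendale 2, Claremont 2, Fairview 1, Irvine 0. Irvine has the fewest and is eliminated.
Round 2: Glendale 2, Claremont 2, Fairview 1. Fairview has the fewest and is eliminated.
Round 3: Glendale 3, Claremont 2. Glendale has a majority.

Glendale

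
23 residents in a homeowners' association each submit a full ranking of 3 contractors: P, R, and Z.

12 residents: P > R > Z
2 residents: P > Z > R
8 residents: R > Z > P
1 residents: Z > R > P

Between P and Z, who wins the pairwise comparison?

P

Ballots ranking P above Z: 12+2 = 14.
Ballots ranking Z above P: 8+1 = 9.
P wins the head-to-head, 14–9.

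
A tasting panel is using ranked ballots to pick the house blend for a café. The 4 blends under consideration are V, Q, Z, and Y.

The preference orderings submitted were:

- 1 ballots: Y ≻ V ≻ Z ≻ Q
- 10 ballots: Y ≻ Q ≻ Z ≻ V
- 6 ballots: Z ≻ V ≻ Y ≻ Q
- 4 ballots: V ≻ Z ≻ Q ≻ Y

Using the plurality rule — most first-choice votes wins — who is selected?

First-place vote totals:
  V: 4
  Q: 0
  Z: 6
  Y: 11
Y has the most first-place votes.

Y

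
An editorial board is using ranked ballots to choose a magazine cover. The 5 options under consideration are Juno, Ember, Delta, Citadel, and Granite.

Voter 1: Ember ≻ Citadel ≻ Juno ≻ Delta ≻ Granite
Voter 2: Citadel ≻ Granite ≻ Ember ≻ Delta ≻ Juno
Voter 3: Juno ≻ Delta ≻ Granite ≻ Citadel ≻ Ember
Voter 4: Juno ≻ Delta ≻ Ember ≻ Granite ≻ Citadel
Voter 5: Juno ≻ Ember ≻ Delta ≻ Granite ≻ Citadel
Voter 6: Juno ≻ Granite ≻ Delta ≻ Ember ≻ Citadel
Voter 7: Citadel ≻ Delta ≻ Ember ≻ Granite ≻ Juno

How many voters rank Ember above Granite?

Ballots ranking Ember above Granite: 4.
Ballots ranking Granite above Ember: 3.
So 4 of 7 voters prefer Ember to Granite.

4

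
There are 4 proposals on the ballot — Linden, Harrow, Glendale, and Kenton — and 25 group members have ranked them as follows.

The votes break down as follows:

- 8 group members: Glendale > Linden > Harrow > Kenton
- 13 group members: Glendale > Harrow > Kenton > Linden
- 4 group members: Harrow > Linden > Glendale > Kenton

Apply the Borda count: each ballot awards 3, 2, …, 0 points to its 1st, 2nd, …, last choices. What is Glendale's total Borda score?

67

Borda scores:
  Linden: 8·2 + 13·0 + 4·2 = 24
  Harrow: 8·1 + 13·2 + 4·3 = 46
  Glendale: 8·3 + 13·3 + 4·1 = 67
  Kenton: 8·0 + 13·1 + 4·0 = 13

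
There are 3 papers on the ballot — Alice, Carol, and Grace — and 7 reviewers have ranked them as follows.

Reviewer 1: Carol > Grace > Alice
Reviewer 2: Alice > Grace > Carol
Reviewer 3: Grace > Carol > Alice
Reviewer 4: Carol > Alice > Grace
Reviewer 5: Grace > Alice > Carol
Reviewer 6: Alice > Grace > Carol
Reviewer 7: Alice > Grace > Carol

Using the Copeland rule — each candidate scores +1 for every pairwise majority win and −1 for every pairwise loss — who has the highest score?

Alice

Pairwise results:
  Alice vs Carol: Alice wins 4–3.
  Alice vs Grace: Alice wins 4–3.
  Carol vs Grace: Grace wins 5–2.
Copeland scores (wins − losses):
  Alice: 2 − 0 = 2
  Carol: 0 − 2 = -2
  Grace: 1 − 1 = 0
Alice has the best Copeland score.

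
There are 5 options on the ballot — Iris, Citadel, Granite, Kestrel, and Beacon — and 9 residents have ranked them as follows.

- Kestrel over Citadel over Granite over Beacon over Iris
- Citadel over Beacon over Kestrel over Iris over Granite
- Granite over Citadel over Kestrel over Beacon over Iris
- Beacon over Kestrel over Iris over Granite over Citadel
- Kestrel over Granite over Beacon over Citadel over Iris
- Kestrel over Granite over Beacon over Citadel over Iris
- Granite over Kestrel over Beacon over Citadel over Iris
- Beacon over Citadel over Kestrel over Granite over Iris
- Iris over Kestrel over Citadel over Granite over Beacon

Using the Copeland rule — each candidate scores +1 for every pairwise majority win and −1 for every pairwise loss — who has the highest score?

Pairwise results:
  Iris vs Citadel: Citadel wins 7–2.
  Iris vs Granite: Granite wins 6–3.
  Iris vs Kestrel: Kestrel wins 8–1.
  Iris vs Beacon: Beacon wins 8–1.
  Citadel vs Granite: Granite wins 5–4.
  Citadel vs Kestrel: Kestrel wins 6–3.
  Citadel vs Beacon: Beacon wins 5–4.
  Granite vs Kestrel: Kestrel wins 7–2.
  Granite vs Beacon: Granite wins 6–3.
  Kestrel vs Beacon: Kestrel wins 6–3.
Copeland scores (wins − losses):
  Iris: 0 − 4 = -4
  Citadel: 1 − 3 = -2
  Granite: 3 − 1 = 2
  Kestrel: 4 − 0 = 4
  Beacon: 2 − 2 = 0
Kestrel has the best Copeland score.

Kestrel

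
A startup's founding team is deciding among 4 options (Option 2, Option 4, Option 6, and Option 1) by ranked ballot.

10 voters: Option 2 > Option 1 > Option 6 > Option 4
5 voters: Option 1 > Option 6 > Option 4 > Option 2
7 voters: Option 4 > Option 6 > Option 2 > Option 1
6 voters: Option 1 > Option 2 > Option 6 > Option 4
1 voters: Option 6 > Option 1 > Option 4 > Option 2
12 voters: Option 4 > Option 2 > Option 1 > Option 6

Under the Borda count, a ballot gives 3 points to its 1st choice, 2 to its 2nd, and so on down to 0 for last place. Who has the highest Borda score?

Option 2

Borda scores:
  Option 2: 10·3 + 5·0 + 7·1 + 6·2 + 0 + 12·2 = 73
  Option 4: 10·0 + 5·1 + 7·3 + 6·0 + 1 + 12·3 = 63
  Option 6: 10·1 + 5·2 + 7·2 + 6·1 + 3 + 12·0 = 43
  Option 1: 10·2 + 5·3 + 7·0 + 6·3 + 2 + 12·1 = 67
Option 2 has the highest total.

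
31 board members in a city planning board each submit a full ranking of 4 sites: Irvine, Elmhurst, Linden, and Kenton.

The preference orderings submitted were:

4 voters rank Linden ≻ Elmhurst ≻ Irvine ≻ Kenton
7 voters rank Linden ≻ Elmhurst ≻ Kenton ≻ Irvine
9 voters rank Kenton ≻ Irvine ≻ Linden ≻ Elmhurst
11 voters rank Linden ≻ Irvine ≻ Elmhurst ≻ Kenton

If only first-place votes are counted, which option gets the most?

First-place vote totals:
  Irvine: 0
  Elmhurst: 0
  Linden: 22
  Kenton: 9
Linden has the most first-place votes.

Linden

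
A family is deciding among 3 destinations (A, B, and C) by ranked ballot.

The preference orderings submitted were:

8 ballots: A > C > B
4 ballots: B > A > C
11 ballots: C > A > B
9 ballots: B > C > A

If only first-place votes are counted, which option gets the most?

B

First-place vote totals:
  A: 8
  B: 13
  C: 11
B has the most first-place votes.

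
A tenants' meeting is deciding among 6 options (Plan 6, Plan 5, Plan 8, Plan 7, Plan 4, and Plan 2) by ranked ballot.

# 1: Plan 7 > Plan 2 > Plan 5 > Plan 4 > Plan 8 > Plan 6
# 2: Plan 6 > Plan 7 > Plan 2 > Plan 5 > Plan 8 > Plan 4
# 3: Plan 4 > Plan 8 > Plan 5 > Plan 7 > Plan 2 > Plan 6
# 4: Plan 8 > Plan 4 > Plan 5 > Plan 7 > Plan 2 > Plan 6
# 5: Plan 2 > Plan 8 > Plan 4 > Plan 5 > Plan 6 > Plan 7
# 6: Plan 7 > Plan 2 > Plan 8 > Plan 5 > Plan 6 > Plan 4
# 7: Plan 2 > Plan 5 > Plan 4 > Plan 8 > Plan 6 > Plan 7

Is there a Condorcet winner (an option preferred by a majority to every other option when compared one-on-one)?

Head-to-head results (7 voters total):
Plan 6 vs Plan 5: Plan 5 wins 6–1.
Plan 6 vs Plan 8: Plan 8 wins 6–1.
Plan 6 vs Plan 7: Plan 7 wins 4–3.
Plan 6 vs Plan 4: Plan 4 wins 5–2.
Plan 6 vs Plan 2: Plan 2 wins 6–1.
Plan 5 vs Plan 8: Plan 8 wins 4–3.
Plan 5 vs Plan 7: Plan 5 wins 4–3.
Plan 5 vs Plan 4: Plan 5 wins 4–3.
Plan 5 vs Plan 2: Plan 2 wins 5–2.
Plan 8 vs Plan 7: Plan 8 wins 4–3.
Plan 8 vs Plan 4: Plan 8 wins 4–3.
Plan 8 vs Plan 2: Plan 2 wins 5–2.
Plan 7 vs Plan 4: Plan 4 wins 4–3.
Plan 7 vs Plan 2: Plan 7 wins 5–2.
Plan 4 vs Plan 2: Plan 2 wins 5–2.
No candidate beats all others: Plan 5 beats Plan 7 beats Plan 2 beats Plan 5, a majority cycle.

No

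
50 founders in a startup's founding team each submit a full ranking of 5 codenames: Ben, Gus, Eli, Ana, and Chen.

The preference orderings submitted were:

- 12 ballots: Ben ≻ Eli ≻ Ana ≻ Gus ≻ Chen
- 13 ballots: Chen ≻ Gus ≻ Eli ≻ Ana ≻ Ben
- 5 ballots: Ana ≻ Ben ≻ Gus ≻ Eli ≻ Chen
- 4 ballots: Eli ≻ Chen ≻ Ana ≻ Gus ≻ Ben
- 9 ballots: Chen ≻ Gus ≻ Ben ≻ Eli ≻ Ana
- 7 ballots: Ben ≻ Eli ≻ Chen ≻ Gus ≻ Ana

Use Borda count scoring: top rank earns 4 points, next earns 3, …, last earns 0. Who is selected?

Chen

Borda scores:
  Ben: 12·4 + 13·0 + 5·3 + 4·0 + 9·2 + 7·4 = 109
  Gus: 12·1 + 13·3 + 5·2 + 4·1 + 9·3 + 7·1 = 99
  Eli: 12·3 + 13·2 + 5·1 + 4·4 + 9·1 + 7·3 = 113
  Ana: 12·2 + 13·1 + 5·4 + 4·2 + 9·0 + 7·0 = 65
  Chen: 12·0 + 13·4 + 5·0 + 4·3 + 9·4 + 7·2 = 114
Chen has the highest total.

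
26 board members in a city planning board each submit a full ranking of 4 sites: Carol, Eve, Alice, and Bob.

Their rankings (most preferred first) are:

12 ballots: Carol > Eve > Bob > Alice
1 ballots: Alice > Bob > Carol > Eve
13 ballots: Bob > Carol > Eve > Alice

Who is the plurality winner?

Bob

First-place vote totals:
  Carol: 12
  Eve: 0
  Alice: 1
  Bob: 13
Bob has the most first-place votes.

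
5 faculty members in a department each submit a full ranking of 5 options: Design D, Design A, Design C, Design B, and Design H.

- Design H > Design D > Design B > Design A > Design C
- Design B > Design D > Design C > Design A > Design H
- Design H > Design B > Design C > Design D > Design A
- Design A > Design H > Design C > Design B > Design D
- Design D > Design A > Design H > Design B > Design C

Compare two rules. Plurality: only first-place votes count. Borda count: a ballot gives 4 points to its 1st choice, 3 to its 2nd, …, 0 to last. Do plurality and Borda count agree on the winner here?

Plurality first-place counts: Design D 1, Design A 1, Design C 0, Design B 1, Design H 2 → Design H.
Borda totals: Design D 11, Design A 9, Design C 6, Design B 11, Design H 13 → Design H.
The two rules agree on Design H.

Yes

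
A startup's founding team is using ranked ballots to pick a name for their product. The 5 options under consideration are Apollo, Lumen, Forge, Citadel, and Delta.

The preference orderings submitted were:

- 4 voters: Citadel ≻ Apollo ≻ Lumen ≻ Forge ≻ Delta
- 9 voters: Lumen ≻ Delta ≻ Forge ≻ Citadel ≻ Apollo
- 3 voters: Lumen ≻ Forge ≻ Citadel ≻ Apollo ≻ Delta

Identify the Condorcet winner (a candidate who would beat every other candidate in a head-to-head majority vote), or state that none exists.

Head-to-head results (16 voters total):
Apollo vs Lumen: Lumen wins 12–4.
Apollo vs Forge: Forge wins 12–4.
Apollo vs Citadel: Citadel wins 16–0.
Apollo vs Delta: Delta wins 9–7.
Lumen vs Forge: Lumen wins 16–0.
Lumen vs Citadel: Lumen wins 12–4.
Lumen vs Delta: Lumen wins 16–0.
Forge vs Citadel: Forge wins 12–4.
Forge vs Delta: Delta wins 9–7.
Citadel vs Delta: Delta wins 9–7.
Lumen beats each rival — Apollo (12–4), Forge (16–0), Citadel (12–4), Delta (16–0) — so Lumen is the Condorcet winner.

Lumen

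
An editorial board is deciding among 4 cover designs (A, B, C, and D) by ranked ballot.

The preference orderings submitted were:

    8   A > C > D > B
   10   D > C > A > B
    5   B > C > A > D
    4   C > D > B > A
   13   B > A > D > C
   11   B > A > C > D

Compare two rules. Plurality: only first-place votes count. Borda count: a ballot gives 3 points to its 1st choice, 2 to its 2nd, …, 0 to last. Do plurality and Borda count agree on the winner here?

Yes

Plurality first-place counts: A 8, B 29, C 4, D 10 → B.
Borda totals: A 87, B 91, C 69, D 59 → B.
The two rules agree on B.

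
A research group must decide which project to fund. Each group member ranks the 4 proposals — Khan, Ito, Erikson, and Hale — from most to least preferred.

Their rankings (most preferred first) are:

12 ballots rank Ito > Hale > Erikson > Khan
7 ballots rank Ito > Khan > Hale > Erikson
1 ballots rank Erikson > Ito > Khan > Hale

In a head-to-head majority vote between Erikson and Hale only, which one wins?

Hale

Ballots ranking Erikson above Hale: 1.
Ballots ranking Hale above Erikson: 12+7 = 19.
Hale wins the head-to-head, 19–1.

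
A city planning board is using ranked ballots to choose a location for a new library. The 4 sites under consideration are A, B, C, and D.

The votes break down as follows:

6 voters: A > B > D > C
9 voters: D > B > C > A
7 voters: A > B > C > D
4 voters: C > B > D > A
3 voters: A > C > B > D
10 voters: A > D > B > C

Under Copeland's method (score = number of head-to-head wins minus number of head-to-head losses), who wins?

A

Pairwise results:
  A vs B: A wins 26–13.
  A vs C: A wins 26–13.
  A vs D: A wins 26–13.
  B vs C: B wins 32–7.
  B vs D: B wins 20–19.
  C vs D: D wins 25–14.
Copeland scores (wins − losses):
  A: 3 − 0 = 3
  B: 2 − 1 = 1
  C: 0 − 3 = -3
  D: 1 − 2 = -1
A has the best Copeland score.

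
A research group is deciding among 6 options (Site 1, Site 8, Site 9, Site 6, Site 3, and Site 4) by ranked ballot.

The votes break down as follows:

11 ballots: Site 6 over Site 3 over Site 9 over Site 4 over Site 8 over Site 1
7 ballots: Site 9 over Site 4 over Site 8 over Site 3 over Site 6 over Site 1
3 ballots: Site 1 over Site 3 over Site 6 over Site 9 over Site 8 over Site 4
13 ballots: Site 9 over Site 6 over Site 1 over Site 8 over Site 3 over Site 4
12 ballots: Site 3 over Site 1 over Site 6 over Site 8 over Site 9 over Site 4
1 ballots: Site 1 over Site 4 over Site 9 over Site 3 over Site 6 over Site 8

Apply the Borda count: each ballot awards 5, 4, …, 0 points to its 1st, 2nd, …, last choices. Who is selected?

Site 6

Borda scores:
  Site 1: 11·0 + 7·0 + 3·5 + 13·3 + 12·4 + 5 = 107
  Site 8: 11·1 + 7·3 + 3·1 + 13·2 + 12·2 + 0 = 85
  Site 9: 11·3 + 7·5 + 3·2 + 13·5 + 12·1 + 3 = 154
  Site 6: 11·5 + 7·1 + 3·3 + 13·4 + 12·3 + 1 = 160
  Site 3: 11·4 + 7·2 + 3·4 + 13·1 + 12·5 + 2 = 145
  Site 4: 11·2 + 7·4 + 3·0 + 13·0 + 12·0 + 4 = 54
Site 6 has the highest total.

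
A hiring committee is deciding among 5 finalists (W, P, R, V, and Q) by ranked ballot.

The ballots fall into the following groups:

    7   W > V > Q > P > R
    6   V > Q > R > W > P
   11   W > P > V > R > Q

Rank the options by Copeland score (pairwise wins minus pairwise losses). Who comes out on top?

W

Pairwise results:
  W vs P: W wins 24–0.
  W vs R: W wins 18–6.
  W vs V: W wins 18–6.
  W vs Q: W wins 18–6.
  P vs R: P wins 18–6.
  P vs V: V wins 13–11.
  P vs Q: Q wins 13–11.
  R vs V: V wins 24–0.
  R vs Q: Q wins 13–11.
  V vs Q: V wins 24–0.
Copeland scores (wins − losses):
  W: 4 − 0 = 4
  P: 1 − 3 = -2
  R: 0 − 4 = -4
  V: 3 − 1 = 2
  Q: 2 − 2 = 0
W has the best Copeland score.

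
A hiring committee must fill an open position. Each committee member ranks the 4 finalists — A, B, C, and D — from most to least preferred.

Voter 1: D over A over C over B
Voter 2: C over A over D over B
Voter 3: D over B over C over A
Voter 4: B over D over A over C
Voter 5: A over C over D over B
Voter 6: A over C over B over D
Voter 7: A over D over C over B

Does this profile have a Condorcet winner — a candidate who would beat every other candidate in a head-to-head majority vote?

Head-to-head results (7 voters total):
A vs B: A wins 5–2.
A vs C: A wins 5–2.
A vs D: A wins 4–3.
B vs C: C wins 5–2.
B vs D: D wins 5–2.
C vs D: D wins 4–3.
A beats each rival — B (5–2), C (5–2), D (4–3) — so A is the Condorcet winner.

Yes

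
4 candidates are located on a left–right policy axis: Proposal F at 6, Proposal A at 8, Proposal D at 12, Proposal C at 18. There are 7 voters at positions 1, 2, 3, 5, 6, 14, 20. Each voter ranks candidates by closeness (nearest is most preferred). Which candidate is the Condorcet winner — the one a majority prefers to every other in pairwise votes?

Proposal F

With single-peaked preferences on a line, the Condorcet winner is the candidate closest to the median voter.
The median voter (position 5) is closest to Proposal F at 6.
Check: Proposal F vs Proposal A — voters closer to Proposal F: 5 of 7.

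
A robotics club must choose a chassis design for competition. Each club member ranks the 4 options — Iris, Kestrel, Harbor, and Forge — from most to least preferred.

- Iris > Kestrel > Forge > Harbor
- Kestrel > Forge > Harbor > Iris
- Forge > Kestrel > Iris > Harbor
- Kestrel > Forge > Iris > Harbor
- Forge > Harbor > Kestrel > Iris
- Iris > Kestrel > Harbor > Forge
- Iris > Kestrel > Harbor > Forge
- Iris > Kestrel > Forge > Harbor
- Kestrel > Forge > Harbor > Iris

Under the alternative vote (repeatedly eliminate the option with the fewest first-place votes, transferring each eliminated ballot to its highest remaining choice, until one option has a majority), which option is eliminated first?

Harbor

Round 1: Iris 4, Kestrel 3, Forge 2, Harbor 0. Harbor has the fewest and is eliminated.
Round 2: Iris 4, Kestrel 3, Forge 2. Forge has the fewest and is eliminated.
Round 3: Kestrel 5, Iris 4. Kestrel has a majority.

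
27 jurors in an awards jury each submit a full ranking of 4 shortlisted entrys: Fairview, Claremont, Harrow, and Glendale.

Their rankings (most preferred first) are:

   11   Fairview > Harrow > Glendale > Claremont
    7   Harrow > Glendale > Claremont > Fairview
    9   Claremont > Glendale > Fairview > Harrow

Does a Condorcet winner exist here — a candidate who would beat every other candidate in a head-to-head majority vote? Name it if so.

Head-to-head results (27 voters total):
Fairview vs Claremont: Claremont wins 16–11.
Fairview vs Harrow: Fairview wins 20–7.
Fairview vs Glendale: Glendale wins 16–11.
Claremont vs Harrow: Harrow wins 18–9.
Claremont vs Glendale: Glendale wins 18–9.
Harrow vs Glendale: Harrow wins 18–9.
No candidate beats all others: Fairview beats Harrow beats Claremont beats Fairview, a majority cycle.

There is no Condorcet winner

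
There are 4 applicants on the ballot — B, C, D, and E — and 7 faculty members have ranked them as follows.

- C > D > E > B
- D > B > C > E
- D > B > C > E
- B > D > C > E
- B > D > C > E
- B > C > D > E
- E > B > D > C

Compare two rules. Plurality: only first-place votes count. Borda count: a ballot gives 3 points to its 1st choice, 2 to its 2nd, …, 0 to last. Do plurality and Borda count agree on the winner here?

Plurality first-place counts: B 3, C 1, D 2, E 1 → B.
Borda totals: B 15, C 9, D 14, E 4 → B.
The two rules agree on B.

Yes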